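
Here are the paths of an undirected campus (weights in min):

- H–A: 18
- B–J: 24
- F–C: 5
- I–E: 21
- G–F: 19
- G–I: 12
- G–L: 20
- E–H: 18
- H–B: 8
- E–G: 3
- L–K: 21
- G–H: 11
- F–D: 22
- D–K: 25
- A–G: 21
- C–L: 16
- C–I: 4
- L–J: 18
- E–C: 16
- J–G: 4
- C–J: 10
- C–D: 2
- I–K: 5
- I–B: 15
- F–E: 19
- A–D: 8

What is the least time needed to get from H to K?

Settle nodes by increasing distance from H:
H: 0
B: 8  (via H)
G: 11  (via H)
E: 14  (via G)
J: 15  (via G)
A: 18  (via H)
I: 23  (via B)
C: 25  (via J)
D: 26  (via A)
K: 28  (via I)
Shortest route: H → B → I → K = 28 min.

28 min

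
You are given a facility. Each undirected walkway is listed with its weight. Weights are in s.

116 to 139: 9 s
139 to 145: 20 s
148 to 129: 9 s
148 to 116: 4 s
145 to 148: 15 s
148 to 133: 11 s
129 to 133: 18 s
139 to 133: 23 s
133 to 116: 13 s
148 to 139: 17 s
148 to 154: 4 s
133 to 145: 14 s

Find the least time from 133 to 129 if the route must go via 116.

26 s

Shortest 133→116: 133 → 116 = 13
Best 116 to 129: 116 → 148 → 129 costing 13
Total via 116: 13 + 13 = 26 s.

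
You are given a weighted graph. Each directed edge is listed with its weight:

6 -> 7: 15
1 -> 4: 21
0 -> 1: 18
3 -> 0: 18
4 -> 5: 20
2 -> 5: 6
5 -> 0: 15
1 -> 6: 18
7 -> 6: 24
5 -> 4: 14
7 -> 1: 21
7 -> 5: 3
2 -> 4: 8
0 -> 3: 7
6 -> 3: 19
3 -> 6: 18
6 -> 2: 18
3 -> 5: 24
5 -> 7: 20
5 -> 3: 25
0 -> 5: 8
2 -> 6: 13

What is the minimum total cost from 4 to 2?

78

Shortest distances from 4:
4: 0
5: 20  (via 4)
0: 35  (via 5)
7: 40  (via 5)
3: 42  (via 0)
1: 53  (via 0)
6: 60  (via 3)
2: 78  (via 6)
Shortest route: 4–5–0–3–6–2 = 78.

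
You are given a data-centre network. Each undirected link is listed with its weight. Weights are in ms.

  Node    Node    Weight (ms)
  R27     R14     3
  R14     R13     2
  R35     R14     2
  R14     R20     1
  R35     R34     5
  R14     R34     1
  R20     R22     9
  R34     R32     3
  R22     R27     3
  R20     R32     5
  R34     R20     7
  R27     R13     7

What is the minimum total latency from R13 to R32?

Running Dijkstra from R13:
R13: 0
R14: 2  (via R13)
R20: 3  (via R14)
R34: 3  (via R14)
R35: 4  (via R14)
R27: 5  (via R14)
R32: 6  (via R34)
Shortest route: R13 → R14 → R34 → R32 = 6 ms.

6 ms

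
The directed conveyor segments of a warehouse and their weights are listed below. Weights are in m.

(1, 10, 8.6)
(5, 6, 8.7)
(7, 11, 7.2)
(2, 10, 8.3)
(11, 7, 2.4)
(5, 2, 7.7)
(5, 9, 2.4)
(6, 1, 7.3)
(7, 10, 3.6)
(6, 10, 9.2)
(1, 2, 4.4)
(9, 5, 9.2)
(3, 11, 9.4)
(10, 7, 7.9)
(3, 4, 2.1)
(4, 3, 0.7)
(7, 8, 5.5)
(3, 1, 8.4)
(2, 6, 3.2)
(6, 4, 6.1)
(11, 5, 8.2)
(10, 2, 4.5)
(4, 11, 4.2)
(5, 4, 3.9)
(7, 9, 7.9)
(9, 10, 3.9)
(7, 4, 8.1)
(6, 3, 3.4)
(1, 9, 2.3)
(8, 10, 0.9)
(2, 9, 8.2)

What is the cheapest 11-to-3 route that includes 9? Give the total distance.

24.1 m

Best 11 to 9: 11–7–9 costing 10.3
Shortest 9→3: 9–5–4–3 = 13.8
Total via 9: 10.3 + 13.8 = 24.1 m.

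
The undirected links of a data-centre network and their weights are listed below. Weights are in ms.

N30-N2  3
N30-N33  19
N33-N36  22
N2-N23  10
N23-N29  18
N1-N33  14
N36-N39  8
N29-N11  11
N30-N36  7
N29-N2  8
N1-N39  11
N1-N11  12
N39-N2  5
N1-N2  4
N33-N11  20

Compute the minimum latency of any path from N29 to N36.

Settle nodes by increasing distance from N29:
N29: 0
N2: 8  (via N29)
N11: 11  (via N29)
N30: 11  (via N2)
N1: 12  (via N2)
N39: 13  (via N2)
N23: 18  (via N29)
N36: 18  (via N30)
Shortest route: N29 → N2 → N30 → N36 = 18 ms.

18 ms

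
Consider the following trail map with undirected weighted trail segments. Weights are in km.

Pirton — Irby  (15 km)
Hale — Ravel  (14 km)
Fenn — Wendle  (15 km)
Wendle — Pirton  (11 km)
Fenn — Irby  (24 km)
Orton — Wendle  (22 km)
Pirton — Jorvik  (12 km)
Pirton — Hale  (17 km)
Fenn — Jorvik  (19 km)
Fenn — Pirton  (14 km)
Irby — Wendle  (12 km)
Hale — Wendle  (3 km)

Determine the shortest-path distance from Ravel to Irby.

Shortest distances from Ravel:
Ravel: 0
Hale: 14  (via Ravel)
Wendle: 17  (via Hale)
Pirton: 28  (via Wendle)
Irby: 29  (via Wendle)
Shortest route: Ravel–Hale–Wendle–Irby = 29 km.

29 km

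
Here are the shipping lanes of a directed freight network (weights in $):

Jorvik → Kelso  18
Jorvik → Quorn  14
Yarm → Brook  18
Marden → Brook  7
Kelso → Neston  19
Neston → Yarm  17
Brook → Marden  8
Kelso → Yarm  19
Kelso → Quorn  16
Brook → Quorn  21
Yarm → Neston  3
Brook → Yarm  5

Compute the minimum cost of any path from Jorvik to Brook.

$55

Shortest distances from Jorvik:
Jorvik: 0
Quorn: 14  (via Jorvik)
Kelso: 18  (via Jorvik)
Neston: 37  (via Kelso)
Yarm: 37  (via Kelso)
Brook: 55  (via Yarm)
Shortest route: Jorvik–Kelso–Yarm–Brook = $55.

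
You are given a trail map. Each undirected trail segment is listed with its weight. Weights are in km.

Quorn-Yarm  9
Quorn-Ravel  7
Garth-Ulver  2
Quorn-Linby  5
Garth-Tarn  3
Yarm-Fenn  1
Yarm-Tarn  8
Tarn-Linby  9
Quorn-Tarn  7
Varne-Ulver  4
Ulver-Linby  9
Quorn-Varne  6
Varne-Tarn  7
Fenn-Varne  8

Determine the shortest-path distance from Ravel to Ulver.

Settle nodes by increasing distance from Ravel:
Ravel: 0
Quorn: 7  (via Ravel)
Linby: 12  (via Quorn)
Varne: 13  (via Quorn)
Tarn: 14  (via Quorn)
Yarm: 16  (via Quorn)
Fenn: 17  (via Yarm)
Garth: 17  (via Tarn)
Ulver: 17  (via Varne)
Shortest route: Ravel → Quorn → Varne → Ulver = 17 km.

17 km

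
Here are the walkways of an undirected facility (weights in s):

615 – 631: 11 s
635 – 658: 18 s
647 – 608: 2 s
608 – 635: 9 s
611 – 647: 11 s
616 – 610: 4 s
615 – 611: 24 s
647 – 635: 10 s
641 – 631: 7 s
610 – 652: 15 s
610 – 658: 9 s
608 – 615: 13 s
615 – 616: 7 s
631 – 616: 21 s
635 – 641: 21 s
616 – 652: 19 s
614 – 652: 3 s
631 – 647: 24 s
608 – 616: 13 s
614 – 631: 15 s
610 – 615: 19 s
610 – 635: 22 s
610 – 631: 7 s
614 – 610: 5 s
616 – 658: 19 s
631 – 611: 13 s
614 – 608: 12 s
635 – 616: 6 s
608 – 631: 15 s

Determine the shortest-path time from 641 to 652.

22 s

Shortest distances from 641:
641: 0
631: 7  (via 641)
610: 14  (via 631)
615: 18  (via 631)
616: 18  (via 610)
614: 19  (via 610)
611: 20  (via 631)
635: 21  (via 641)
652: 22  (via 614)
Shortest route: 641 → 631 → 610 → 614 → 652 = 22 s.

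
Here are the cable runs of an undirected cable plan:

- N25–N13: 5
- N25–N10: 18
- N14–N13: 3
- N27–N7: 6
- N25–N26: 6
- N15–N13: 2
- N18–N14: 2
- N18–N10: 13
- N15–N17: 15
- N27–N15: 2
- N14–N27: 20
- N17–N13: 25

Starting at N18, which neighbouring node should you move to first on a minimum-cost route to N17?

N14

Compare a few routes:
N18–N14–N27–N15–N13–N17: 2+20+2+2+25 = 51
N18–N14–N27–N15–N17: 2+20+2+15 = 39
N18–N14–N13–N17: 2+3+25 = 30
N18–N14–N13–N15–N17: 2+3+2+15 = 22
Cheapest is N18–N14–N13–N15–N17 at 22.
So from N18 the first move is to N14.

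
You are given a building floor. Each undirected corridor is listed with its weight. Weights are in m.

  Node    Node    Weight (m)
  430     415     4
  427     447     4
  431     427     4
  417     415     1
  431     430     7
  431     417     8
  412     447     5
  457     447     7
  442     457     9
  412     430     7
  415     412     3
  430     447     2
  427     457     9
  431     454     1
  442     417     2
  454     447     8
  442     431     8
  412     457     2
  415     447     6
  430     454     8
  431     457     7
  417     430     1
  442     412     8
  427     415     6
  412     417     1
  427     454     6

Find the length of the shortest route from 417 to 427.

Compare a few routes:
417–412–447–427: 1+5+4 = 10
417–415–427: 1+6 = 7
The minimum is 7 m via 417–415–427.

7 m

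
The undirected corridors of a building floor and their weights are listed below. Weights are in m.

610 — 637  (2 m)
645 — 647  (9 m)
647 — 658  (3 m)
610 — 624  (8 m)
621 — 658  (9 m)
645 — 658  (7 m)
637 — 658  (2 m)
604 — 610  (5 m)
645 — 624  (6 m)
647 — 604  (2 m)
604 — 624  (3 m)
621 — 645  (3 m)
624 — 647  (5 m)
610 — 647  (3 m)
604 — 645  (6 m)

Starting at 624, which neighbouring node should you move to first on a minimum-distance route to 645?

Compare a few routes:
624 - 645: 6 = 6
624 - 604 - 645: 3+6 = 9
The minimum is 6 m via 624 - 645.
So from 624 the first move is to 645.

645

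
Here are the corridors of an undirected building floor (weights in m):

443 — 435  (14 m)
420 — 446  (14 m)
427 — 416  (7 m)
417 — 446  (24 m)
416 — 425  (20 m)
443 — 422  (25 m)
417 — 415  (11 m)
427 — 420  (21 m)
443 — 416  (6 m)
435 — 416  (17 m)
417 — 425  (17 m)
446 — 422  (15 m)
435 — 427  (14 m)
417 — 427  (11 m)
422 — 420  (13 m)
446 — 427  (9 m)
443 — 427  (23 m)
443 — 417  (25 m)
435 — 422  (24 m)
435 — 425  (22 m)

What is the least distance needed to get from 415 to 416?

Enumerating some paths:
415–417–425–416: 11+17+20 = 48
415–417–427–416: 11+11+7 = 29
415–417–443–416: 11+25+6 = 42
The minimum is 29 m via 415–417–427–416.

29 m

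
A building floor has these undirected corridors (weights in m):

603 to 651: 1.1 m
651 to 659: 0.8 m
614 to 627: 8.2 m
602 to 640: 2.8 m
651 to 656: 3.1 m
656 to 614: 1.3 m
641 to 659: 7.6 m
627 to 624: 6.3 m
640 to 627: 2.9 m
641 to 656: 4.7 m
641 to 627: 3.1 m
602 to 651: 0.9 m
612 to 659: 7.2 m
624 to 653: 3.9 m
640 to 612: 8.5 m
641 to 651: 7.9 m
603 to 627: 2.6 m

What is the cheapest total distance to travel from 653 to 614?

18.3 m

Running Dijkstra from 653:
653: 0
624: 3.9  (via 653)
627: 10.2  (via 624)
603: 12.8  (via 627)
640: 13.1  (via 627)
641: 13.3  (via 627)
651: 13.9  (via 603)
659: 14.7  (via 651)
602: 14.8  (via 651)
656: 17  (via 651)
614: 18.3  (via 656)
Shortest route: 653 → 624 → 627 → 603 → 651 → 656 → 614 = 18.3 m.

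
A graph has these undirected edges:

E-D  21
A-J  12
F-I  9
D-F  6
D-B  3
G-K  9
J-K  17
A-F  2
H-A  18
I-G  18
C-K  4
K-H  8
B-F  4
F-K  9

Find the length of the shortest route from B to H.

21

Settle nodes by increasing distance from B:
B: 0
D: 3  (via B)
F: 4  (via B)
A: 6  (via F)
I: 13  (via F)
K: 13  (via F)
C: 17  (via K)
J: 18  (via A)
H: 21  (via K)
Shortest route: B–F–K–H = 21.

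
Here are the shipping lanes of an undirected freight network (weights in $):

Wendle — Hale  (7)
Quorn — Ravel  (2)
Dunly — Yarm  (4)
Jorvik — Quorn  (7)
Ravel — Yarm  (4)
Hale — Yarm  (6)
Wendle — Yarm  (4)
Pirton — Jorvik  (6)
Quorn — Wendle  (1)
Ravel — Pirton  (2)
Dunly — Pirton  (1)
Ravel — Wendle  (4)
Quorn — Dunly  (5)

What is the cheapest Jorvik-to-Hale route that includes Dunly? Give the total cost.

Shortest Jorvik→Dunly: Jorvik–Pirton–Dunly = 7
Shortest Dunly→Hale: Dunly–Yarm–Hale = 10
Total via Dunly: 7 + 10 = $17.

$17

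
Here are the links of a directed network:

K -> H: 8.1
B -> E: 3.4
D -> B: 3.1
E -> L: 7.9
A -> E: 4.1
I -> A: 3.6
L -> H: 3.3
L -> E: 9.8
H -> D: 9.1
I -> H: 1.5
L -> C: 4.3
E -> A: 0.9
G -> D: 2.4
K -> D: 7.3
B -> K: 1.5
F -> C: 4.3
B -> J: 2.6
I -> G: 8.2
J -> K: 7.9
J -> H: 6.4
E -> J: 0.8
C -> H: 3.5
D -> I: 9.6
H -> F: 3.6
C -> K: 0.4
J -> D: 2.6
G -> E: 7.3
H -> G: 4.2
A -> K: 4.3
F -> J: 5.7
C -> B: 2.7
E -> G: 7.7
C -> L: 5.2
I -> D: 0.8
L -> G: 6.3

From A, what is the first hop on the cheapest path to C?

Candidate routes:
A–E–J–H–F–C: 4.1+0.8+6.4+3.6+4.3 = 19.2
A–E–L–C: 4.1+7.9+4.3 = 16.3
A–E–L–H–F–C: 4.1+7.9+3.3+3.6+4.3 = 23.2
A–K–H–F–C: 4.3+8.1+3.6+4.3 = 20.3
Cheapest is A–E–L–C at 16.3.
So from A the first move is to E.

E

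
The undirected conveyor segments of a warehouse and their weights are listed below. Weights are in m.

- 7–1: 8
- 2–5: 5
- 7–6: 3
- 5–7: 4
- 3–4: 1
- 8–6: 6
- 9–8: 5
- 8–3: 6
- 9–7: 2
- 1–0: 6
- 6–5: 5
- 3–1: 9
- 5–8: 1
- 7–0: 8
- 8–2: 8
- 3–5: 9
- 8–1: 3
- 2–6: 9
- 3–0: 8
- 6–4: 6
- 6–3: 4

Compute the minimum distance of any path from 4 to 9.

Shortest distances from 4:
4: 0
3: 1  (via 4)
6: 5  (via 3)
8: 7  (via 3)
5: 8  (via 8)
7: 8  (via 6)
0: 9  (via 3)
1: 10  (via 3)
9: 10  (via 7)
Shortest route: 4 → 3 → 6 → 7 → 9 = 10 m.

10 m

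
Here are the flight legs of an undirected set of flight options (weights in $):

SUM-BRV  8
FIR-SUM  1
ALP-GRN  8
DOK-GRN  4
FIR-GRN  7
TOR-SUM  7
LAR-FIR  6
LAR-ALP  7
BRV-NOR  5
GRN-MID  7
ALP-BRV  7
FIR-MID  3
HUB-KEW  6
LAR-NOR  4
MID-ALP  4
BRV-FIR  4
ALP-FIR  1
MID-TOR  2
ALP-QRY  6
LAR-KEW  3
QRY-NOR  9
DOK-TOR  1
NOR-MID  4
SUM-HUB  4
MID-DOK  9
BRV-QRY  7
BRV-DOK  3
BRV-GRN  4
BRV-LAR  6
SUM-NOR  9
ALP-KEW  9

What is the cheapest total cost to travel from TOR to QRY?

$11

Settle nodes by increasing distance from TOR:
TOR: 0
DOK: 1  (via TOR)
MID: 2  (via TOR)
BRV: 4  (via DOK)
GRN: 5  (via DOK)
FIR: 5  (via MID)
ALP: 6  (via MID)
NOR: 6  (via MID)
SUM: 6  (via FIR)
HUB: 10  (via SUM)
LAR: 10  (via BRV)
QRY: 11  (via BRV)
Shortest route: TOR → DOK → BRV → QRY = $11.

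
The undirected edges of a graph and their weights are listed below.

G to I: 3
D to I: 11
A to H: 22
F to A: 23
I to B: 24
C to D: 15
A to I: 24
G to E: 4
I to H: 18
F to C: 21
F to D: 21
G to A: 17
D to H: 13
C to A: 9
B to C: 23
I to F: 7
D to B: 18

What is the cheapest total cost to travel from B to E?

31

Compare a few routes:
B - C - A - G - E: 23+9+17+4 = 53
B - I - G - E: 24+3+4 = 31
B - D - F - I - G - E: 18+21+7+3+4 = 53
B - D - I - G - E: 18+11+3+4 = 36
Cheapest is B - I - G - E at 31.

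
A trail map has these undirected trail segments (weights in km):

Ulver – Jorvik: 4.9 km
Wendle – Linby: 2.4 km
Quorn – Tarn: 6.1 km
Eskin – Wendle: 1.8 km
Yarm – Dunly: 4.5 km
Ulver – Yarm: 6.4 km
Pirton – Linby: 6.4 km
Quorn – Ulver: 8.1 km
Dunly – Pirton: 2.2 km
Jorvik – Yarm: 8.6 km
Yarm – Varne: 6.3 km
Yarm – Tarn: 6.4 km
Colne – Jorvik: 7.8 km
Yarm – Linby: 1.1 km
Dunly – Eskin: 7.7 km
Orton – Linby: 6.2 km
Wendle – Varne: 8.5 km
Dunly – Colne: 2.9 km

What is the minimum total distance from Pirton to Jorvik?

Shortest distances from Pirton:
Pirton: 0
Dunly: 2.2  (via Pirton)
Colne: 5.1  (via Dunly)
Linby: 6.4  (via Pirton)
Yarm: 6.7  (via Dunly)
Wendle: 8.8  (via Linby)
Eskin: 9.9  (via Dunly)
Orton: 12.6  (via Linby)
Jorvik: 12.9  (via Colne)
Shortest route: Pirton → Dunly → Colne → Jorvik = 12.9 km.

12.9 km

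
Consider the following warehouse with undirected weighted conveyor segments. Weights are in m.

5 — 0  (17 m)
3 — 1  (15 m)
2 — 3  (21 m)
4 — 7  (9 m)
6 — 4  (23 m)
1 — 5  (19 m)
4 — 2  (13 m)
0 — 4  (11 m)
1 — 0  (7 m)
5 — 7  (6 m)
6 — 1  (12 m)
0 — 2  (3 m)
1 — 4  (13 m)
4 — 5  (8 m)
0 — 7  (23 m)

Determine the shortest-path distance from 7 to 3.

Compare a few routes:
7–4–1–3: 9+13+15 = 37
7–4–0–1–3: 9+11+7+15 = 42
7–5–1–3: 6+19+15 = 40
The minimum is 37 m via 7–4–1–3.

37 m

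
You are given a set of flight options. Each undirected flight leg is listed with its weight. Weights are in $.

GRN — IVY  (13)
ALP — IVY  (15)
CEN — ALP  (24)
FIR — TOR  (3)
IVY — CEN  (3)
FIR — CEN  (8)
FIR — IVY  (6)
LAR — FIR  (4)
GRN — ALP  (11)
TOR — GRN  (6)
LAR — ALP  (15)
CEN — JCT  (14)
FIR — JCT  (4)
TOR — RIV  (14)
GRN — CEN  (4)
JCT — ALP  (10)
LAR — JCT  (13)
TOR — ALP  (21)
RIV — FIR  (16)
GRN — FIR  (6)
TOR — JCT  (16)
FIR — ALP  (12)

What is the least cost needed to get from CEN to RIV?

$24

Running Dijkstra from CEN:
CEN: 0
IVY: 3  (via CEN)
GRN: 4  (via CEN)
FIR: 8  (via CEN)
TOR: 10  (via GRN)
LAR: 12  (via FIR)
JCT: 12  (via FIR)
ALP: 15  (via GRN)
RIV: 24  (via FIR)
Shortest route: CEN–FIR–RIV = $24.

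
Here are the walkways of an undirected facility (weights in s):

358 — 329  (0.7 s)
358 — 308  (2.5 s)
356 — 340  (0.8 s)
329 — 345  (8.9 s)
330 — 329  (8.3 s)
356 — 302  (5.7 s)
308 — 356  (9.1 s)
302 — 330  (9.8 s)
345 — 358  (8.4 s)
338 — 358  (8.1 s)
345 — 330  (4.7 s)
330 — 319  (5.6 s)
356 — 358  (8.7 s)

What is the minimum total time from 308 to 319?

Shortest distances from 308:
308: 0
358: 2.5  (via 308)
329: 3.2  (via 358)
356: 9.1  (via 308)
340: 9.9  (via 356)
338: 10.6  (via 358)
345: 10.9  (via 358)
330: 11.5  (via 329)
302: 14.8  (via 356)
319: 17.1  (via 330)
Shortest route: 308–358–329–330–319 = 17.1 s.

17.1 s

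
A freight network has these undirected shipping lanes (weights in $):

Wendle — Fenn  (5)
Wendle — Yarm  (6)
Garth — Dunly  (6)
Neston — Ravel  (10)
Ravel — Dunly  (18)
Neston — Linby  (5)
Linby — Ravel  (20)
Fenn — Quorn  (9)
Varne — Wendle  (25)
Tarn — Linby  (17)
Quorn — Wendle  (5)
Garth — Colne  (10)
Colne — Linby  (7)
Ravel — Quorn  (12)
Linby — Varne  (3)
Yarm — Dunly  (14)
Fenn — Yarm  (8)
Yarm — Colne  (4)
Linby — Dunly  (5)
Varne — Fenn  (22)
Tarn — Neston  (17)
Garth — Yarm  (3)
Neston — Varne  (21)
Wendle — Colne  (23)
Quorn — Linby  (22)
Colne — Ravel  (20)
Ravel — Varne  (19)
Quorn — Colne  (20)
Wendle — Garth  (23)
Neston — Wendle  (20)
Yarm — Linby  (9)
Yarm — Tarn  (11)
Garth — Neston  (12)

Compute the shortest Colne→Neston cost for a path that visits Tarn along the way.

$32

Shortest Colne→Tarn: Colne–Yarm–Tarn = 15
Shortest Tarn→Neston: Tarn–Neston = 17
Total via Tarn: 15 + 17 = $32.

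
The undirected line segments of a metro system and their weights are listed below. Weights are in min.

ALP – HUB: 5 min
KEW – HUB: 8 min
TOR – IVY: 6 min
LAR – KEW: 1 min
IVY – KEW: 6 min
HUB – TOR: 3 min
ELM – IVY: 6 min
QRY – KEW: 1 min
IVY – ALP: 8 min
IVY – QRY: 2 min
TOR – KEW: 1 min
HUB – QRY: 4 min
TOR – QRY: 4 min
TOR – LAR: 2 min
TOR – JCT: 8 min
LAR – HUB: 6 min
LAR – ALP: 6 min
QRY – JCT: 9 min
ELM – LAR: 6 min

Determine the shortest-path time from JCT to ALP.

Settle nodes by increasing distance from JCT:
JCT: 0
TOR: 8  (via JCT)
QRY: 9  (via JCT)
KEW: 9  (via TOR)
LAR: 10  (via TOR)
IVY: 11  (via QRY)
HUB: 11  (via TOR)
ELM: 16  (via LAR)
ALP: 16  (via LAR)
Shortest route: JCT–TOR–LAR–ALP = 16 min.

16 min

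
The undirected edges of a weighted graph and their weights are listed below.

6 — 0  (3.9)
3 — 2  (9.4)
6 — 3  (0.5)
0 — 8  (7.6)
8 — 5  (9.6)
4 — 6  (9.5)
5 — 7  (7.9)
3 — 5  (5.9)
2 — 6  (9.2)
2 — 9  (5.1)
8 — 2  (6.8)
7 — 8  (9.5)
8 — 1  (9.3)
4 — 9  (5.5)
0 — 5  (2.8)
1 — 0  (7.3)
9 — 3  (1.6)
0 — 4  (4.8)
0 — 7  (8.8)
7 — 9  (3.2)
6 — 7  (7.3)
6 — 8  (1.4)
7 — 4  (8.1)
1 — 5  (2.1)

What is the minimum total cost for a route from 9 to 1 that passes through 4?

Shortest 9→4: 9 → 4 = 5.5
Best 4 to 1: 4 → 0 → 5 → 1 costing 9.7
Total via 4: 5.5 + 9.7 = 15.2.

15.2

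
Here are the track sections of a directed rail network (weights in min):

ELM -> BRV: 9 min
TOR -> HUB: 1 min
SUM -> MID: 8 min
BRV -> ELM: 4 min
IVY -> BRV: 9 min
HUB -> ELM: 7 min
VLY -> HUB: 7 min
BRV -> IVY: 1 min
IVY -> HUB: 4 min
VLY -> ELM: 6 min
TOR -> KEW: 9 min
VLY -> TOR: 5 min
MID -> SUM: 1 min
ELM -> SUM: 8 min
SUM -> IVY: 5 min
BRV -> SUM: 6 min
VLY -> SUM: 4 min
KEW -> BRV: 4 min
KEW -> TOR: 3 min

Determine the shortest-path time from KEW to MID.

18 min

Candidate routes:
KEW → BRV → SUM → MID: 4+6+8 = 18
KEW → BRV → ELM → SUM → MID: 4+4+8+8 = 24
KEW → TOR → HUB → ELM → SUM → MID: 3+1+7+8+8 = 27
The minimum is 18 min via KEW → BRV → SUM → MID.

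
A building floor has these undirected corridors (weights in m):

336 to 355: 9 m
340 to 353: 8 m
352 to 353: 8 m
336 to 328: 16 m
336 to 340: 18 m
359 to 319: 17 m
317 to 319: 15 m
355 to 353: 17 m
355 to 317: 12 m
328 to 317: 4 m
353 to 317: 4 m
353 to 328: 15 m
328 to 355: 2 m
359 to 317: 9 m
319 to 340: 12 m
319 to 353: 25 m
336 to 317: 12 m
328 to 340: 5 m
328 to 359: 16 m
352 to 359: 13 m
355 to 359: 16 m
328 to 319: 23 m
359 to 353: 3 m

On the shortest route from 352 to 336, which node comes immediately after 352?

353

Enumerating some paths:
352 - 353 - 317 - 336: 8+4+12 = 24
352 - 353 - 359 - 317 - 336: 8+3+9+12 = 32
352 - 359 - 353 - 317 - 336: 13+3+4+12 = 32
352 - 353 - 317 - 328 - 355 - 336: 8+4+4+2+9 = 27
Cheapest is 352 - 353 - 317 - 336 at 24 m.
So from 352 the first move is to 353.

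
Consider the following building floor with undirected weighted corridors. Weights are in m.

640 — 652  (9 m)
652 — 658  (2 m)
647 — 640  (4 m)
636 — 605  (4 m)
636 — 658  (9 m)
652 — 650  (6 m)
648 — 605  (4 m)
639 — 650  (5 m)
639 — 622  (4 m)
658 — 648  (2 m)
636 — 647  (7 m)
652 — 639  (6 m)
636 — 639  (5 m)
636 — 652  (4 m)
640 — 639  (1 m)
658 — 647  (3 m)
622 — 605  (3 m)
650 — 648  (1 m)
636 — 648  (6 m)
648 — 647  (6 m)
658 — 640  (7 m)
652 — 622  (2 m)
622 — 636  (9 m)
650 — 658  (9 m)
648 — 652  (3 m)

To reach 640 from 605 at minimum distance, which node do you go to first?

622

Enumerating some paths:
605 → 622 → 639 → 640: 3+4+1 = 8
605 → 636 → 639 → 640: 4+5+1 = 10
605 → 648 → 650 → 639 → 640: 4+1+5+1 = 11
Cheapest is 605 → 622 → 639 → 640 at 8 m.
So from 605 the first move is to 622.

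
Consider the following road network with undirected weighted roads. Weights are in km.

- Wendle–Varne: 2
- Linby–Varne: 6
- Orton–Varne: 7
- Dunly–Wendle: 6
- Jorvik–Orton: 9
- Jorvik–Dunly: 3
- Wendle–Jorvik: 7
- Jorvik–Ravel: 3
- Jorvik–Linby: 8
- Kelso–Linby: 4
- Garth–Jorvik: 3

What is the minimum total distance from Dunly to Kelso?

15 km

Settle nodes by increasing distance from Dunly:
Dunly: 0
Jorvik: 3  (via Dunly)
Garth: 6  (via Jorvik)
Ravel: 6  (via Jorvik)
Wendle: 6  (via Dunly)
Varne: 8  (via Wendle)
Linby: 11  (via Jorvik)
Orton: 12  (via Jorvik)
Kelso: 15  (via Linby)
Shortest route: Dunly → Jorvik → Linby → Kelso = 15 km.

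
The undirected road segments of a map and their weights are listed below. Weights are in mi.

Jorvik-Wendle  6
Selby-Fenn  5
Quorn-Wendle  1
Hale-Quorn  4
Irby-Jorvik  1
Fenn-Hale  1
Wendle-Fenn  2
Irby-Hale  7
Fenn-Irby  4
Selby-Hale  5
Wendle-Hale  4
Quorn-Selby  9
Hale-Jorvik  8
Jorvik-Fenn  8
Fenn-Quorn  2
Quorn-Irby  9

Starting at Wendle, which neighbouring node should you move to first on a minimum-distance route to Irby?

Candidate routes:
Wendle–Fenn–Irby: 2+4 = 6
Wendle–Quorn–Fenn–Irby: 1+2+4 = 7
Wendle–Jorvik–Irby: 6+1 = 7
Cheapest is Wendle–Fenn–Irby at 6 mi.
So from Wendle the first move is to Fenn.

Fenn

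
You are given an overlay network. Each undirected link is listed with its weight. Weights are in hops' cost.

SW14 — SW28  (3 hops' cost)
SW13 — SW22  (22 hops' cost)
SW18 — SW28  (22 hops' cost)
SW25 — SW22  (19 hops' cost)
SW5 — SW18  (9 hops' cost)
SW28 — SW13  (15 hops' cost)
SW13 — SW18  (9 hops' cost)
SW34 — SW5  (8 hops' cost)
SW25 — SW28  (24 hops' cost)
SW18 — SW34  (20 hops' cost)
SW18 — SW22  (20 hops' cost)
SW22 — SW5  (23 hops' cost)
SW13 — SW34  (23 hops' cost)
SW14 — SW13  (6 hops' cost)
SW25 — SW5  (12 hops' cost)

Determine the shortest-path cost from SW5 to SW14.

24 hops' cost

Compare a few routes:
SW5–SW18–SW28–SW14: 9+22+3 = 34
SW5–SW34–SW13–SW14: 8+23+6 = 37
SW5–SW18–SW13–SW28–SW14: 9+9+15+3 = 36
SW5–SW18–SW13–SW14: 9+9+6 = 24
The minimum is 24 hops' cost via SW5–SW18–SW13–SW14.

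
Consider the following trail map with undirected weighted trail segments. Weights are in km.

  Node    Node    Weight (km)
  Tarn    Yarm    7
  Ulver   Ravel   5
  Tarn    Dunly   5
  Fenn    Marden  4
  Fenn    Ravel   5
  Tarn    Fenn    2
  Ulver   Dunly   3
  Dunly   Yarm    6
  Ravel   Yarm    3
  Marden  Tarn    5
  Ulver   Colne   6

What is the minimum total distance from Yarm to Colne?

14 km

Running Dijkstra from Yarm:
Yarm: 0
Ravel: 3  (via Yarm)
Dunly: 6  (via Yarm)
Tarn: 7  (via Yarm)
Ulver: 8  (via Ravel)
Fenn: 8  (via Ravel)
Marden: 12  (via Tarn)
Colne: 14  (via Ulver)
Shortest route: Yarm–Ravel–Ulver–Colne = 14 km.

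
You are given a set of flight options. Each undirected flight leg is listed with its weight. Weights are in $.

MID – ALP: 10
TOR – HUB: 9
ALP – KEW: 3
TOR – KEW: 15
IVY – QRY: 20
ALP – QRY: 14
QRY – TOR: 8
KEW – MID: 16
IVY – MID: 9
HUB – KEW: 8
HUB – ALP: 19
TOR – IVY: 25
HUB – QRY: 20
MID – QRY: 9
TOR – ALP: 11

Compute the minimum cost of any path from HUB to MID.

Running Dijkstra from HUB:
HUB: 0
KEW: 8  (via HUB)
TOR: 9  (via HUB)
ALP: 11  (via KEW)
QRY: 17  (via TOR)
MID: 21  (via ALP)
Shortest route: HUB–KEW–ALP–MID = $21.

$21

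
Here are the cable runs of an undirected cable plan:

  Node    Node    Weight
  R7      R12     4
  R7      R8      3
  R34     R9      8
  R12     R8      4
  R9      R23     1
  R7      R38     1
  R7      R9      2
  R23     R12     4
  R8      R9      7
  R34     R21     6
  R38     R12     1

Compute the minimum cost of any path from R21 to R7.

16

Compare a few routes:
R21 → R34 → R9 → R7: 6+8+2 = 16
R21 → R34 → R9 → R23 → R12 → R7: 6+8+1+4+4 = 23
R21 → R34 → R9 → R8 → R7: 6+8+7+3 = 24
R21 → R34 → R9 → R23 → R12 → R38 → R7: 6+8+1+4+1+1 = 21
Cheapest is R21 → R34 → R9 → R7 at 16.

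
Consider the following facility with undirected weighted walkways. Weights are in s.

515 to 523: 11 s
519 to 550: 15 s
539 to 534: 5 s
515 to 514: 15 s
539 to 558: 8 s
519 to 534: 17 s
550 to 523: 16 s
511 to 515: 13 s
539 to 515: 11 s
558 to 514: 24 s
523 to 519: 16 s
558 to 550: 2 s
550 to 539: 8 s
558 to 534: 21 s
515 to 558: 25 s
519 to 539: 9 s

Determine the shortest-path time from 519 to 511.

33 s

Enumerating some paths:
519 → 523 → 515 → 511: 16+11+13 = 40
519 → 539 → 515 → 511: 9+11+13 = 33
519 → 550 → 539 → 515 → 511: 15+8+11+13 = 47
519 → 534 → 539 → 515 → 511: 17+5+11+13 = 46
Cheapest is 519 → 539 → 515 → 511 at 33 s.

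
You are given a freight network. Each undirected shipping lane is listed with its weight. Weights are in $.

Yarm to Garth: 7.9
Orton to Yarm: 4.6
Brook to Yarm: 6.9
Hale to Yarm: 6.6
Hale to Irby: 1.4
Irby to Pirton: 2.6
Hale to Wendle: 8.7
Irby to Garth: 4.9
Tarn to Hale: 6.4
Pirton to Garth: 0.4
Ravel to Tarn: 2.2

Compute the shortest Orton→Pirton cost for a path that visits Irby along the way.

$15.2

Best Orton to Irby: Orton → Yarm → Hale → Irby costing 12.6
Best Irby to Pirton: Irby → Pirton costing 2.6
Total via Irby: 12.6 + 2.6 = $15.2.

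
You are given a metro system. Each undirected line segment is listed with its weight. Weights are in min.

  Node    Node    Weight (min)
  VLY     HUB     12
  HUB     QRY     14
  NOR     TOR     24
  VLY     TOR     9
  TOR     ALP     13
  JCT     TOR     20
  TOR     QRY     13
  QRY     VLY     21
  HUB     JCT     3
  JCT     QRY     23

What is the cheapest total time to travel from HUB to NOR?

45 min

Running Dijkstra from HUB:
HUB: 0
JCT: 3  (via HUB)
VLY: 12  (via HUB)
QRY: 14  (via HUB)
TOR: 21  (via VLY)
ALP: 34  (via TOR)
NOR: 45  (via TOR)
Shortest route: HUB → VLY → TOR → NOR = 45 min.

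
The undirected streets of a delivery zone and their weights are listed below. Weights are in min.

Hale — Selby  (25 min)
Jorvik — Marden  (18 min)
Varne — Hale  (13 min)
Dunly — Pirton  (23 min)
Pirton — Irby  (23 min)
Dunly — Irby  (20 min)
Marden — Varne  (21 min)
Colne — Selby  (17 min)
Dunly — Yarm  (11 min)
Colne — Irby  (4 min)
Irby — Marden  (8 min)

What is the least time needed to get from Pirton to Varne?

52 min

Settle nodes by increasing distance from Pirton:
Pirton: 0
Dunly: 23  (via Pirton)
Irby: 23  (via Pirton)
Colne: 27  (via Irby)
Marden: 31  (via Irby)
Yarm: 34  (via Dunly)
Selby: 44  (via Colne)
Jorvik: 49  (via Marden)
Varne: 52  (via Marden)
Shortest route: Pirton–Irby–Marden–Varne = 52 min.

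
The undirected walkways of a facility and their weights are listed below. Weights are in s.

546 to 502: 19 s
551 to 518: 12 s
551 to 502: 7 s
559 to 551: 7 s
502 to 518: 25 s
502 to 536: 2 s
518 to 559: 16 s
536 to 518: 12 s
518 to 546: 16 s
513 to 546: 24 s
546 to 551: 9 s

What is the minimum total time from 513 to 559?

40 s

Running Dijkstra from 513:
513: 0
546: 24  (via 513)
551: 33  (via 546)
502: 40  (via 551)
518: 40  (via 546)
559: 40  (via 551)
Shortest route: 513 → 546 → 551 → 559 = 40 s.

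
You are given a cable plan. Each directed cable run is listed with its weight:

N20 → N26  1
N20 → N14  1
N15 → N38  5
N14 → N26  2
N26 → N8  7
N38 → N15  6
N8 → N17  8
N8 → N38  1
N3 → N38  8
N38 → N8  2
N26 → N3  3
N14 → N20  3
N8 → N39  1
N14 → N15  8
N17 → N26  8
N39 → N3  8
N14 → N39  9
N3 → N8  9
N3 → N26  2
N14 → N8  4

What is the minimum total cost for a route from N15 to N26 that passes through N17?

Best N15 to N17: N15 → N38 → N8 → N17 costing 15
Best N17 to N26: N17 → N26 costing 8
Total via N17: 15 + 8 = 23.

23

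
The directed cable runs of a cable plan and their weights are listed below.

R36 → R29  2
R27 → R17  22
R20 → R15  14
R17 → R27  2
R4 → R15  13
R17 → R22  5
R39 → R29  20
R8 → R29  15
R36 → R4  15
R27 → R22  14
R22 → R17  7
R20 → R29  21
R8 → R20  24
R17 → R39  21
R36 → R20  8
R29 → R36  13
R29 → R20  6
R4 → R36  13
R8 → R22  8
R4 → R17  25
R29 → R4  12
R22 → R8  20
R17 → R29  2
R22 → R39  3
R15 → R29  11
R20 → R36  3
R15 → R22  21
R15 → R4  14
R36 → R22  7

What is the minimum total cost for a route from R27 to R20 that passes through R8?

Shortest R27→R8: R27 → R22 → R8 = 34
Shortest R8→R20: R8 → R29 → R20 = 21
Total via R8: 34 + 21 = 55.

55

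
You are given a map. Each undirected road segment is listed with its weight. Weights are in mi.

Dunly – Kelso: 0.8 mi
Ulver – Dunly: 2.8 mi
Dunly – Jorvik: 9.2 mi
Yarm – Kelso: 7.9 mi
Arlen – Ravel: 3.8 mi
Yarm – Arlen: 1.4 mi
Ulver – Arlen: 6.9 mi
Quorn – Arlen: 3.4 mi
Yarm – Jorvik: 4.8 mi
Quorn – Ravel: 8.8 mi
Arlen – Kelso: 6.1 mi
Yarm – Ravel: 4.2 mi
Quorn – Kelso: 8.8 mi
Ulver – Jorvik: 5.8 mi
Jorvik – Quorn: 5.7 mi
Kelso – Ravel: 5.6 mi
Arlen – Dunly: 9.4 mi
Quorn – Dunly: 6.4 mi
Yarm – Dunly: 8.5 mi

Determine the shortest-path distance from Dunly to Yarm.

8.3 mi

Shortest distances from Dunly:
Dunly: 0
Kelso: 0.8  (via Dunly)
Ulver: 2.8  (via Dunly)
Ravel: 6.4  (via Kelso)
Quorn: 6.4  (via Dunly)
Arlen: 6.9  (via Kelso)
Yarm: 8.3  (via Arlen)
Shortest route: Dunly → Kelso → Arlen → Yarm = 8.3 mi.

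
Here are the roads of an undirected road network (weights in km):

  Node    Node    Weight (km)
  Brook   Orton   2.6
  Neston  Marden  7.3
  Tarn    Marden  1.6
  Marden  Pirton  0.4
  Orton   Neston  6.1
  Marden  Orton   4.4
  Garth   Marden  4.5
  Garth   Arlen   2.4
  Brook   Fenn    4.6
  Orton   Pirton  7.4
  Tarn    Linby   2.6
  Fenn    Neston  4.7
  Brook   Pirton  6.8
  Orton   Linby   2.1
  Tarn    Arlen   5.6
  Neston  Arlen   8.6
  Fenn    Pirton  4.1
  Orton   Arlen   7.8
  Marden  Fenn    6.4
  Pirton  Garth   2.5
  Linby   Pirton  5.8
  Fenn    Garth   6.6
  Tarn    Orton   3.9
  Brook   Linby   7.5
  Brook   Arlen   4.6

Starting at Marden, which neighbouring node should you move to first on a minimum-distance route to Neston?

Neston

Candidate routes:
Marden → Neston: 7.3 = 7.3
Marden → Pirton → Fenn → Neston: 0.4+4.1+4.7 = 9.2
Marden → Orton → Neston: 4.4+6.1 = 10.5
The minimum is 7.3 km via Marden → Neston.
So from Marden the first move is to Neston.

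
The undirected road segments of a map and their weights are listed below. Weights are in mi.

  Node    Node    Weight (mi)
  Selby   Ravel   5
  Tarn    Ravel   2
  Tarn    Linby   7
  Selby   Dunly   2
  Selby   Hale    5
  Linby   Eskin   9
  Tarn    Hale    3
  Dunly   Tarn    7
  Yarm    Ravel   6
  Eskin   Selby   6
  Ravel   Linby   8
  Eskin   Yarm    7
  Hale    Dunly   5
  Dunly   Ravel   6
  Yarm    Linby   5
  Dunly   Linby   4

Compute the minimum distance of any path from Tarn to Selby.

Compare a few routes:
Tarn → Hale → Selby: 3+5 = 8
Tarn → Dunly → Selby: 7+2 = 9
Tarn → Ravel → Selby: 2+5 = 7
The minimum is 7 mi via Tarn → Ravel → Selby.

7 mi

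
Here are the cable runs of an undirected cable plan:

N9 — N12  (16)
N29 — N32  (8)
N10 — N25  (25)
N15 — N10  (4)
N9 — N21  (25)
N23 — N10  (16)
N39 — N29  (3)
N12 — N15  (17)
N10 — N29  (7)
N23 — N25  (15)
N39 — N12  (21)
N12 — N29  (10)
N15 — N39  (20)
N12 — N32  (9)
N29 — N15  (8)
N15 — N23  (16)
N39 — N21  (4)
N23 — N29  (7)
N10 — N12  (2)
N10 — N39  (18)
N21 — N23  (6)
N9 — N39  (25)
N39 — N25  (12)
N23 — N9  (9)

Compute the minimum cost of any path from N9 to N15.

22

Enumerating some paths:
N9 → N12 → N10 → N15: 16+2+4 = 22
N9 → N23 → N15: 9+16 = 25
N9 → N23 → N29 → N15: 9+7+8 = 24
Cheapest is N9 → N12 → N10 → N15 at 22.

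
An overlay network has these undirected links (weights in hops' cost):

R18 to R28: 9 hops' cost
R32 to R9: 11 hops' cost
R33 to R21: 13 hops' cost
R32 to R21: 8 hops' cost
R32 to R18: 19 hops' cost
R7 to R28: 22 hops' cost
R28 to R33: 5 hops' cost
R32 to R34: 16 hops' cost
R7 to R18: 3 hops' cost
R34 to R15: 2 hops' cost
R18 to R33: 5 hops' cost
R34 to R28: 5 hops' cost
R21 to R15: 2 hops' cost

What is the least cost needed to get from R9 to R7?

33 hops' cost

Compare a few routes:
R9 → R32 → R21 → R15 → R34 → R28 → R18 → R7: 11+8+2+2+5+9+3 = 40
R9 → R32 → R21 → R33 → R18 → R7: 11+8+13+5+3 = 40
R9 → R32 → R18 → R7: 11+19+3 = 33
Cheapest is R9 → R32 → R18 → R7 at 33 hops' cost.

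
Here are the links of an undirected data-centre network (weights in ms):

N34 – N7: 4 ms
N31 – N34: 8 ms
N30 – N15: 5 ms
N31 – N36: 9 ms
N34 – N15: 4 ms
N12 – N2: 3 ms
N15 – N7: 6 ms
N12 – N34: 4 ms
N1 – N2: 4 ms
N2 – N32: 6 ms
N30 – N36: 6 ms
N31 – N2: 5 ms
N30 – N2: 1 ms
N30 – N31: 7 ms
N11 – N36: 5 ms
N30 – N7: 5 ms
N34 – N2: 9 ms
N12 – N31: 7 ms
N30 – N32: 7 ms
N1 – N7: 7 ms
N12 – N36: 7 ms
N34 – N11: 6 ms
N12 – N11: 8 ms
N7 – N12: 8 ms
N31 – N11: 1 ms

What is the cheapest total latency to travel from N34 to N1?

Settle nodes by increasing distance from N34:
N34: 0
N15: 4  (via N34)
N7: 4  (via N34)
N12: 4  (via N34)
N11: 6  (via N34)
N31: 7  (via N11)
N2: 7  (via N12)
N30: 8  (via N2)
N1: 11  (via N7)
Shortest route: N34–N7–N1 = 11 ms.

11 ms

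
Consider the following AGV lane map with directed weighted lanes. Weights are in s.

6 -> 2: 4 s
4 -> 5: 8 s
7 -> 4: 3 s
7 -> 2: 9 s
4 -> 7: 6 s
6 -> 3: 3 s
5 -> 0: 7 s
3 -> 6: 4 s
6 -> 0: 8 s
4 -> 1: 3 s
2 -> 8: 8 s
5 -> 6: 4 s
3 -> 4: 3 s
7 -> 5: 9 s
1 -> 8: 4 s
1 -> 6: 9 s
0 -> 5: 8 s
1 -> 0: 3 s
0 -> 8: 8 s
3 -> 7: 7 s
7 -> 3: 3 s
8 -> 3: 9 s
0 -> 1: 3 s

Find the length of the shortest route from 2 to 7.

24 s

Shortest distances from 2:
2: 0
8: 8  (via 2)
3: 17  (via 8)
4: 20  (via 3)
6: 21  (via 3)
1: 23  (via 4)
7: 24  (via 3)
Shortest route: 2 → 8 → 3 → 7 = 24 s.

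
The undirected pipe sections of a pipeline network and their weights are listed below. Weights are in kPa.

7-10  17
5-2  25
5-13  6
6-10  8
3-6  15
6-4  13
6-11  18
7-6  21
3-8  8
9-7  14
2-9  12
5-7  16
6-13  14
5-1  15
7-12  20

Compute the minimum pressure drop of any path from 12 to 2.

46 kPa

Running Dijkstra from 12:
12: 0
7: 20  (via 12)
9: 34  (via 7)
5: 36  (via 7)
10: 37  (via 7)
6: 41  (via 7)
13: 42  (via 5)
2: 46  (via 9)
Shortest route: 12 → 7 → 9 → 2 = 46 kPa.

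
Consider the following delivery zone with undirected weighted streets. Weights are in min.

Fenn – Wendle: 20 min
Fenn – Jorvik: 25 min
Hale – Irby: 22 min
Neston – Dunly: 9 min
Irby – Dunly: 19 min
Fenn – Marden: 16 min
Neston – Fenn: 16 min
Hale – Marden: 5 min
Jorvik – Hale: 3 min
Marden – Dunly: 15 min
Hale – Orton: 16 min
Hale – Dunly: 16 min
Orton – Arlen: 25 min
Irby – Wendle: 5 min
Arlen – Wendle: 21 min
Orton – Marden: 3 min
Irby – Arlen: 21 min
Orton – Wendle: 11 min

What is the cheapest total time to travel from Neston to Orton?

27 min

Enumerating some paths:
Neston - Fenn - Marden - Orton: 16+16+3 = 35
Neston - Dunly - Hale - Marden - Orton: 9+16+5+3 = 33
Neston - Dunly - Marden - Orton: 9+15+3 = 27
The minimum is 27 min via Neston - Dunly - Marden - Orton.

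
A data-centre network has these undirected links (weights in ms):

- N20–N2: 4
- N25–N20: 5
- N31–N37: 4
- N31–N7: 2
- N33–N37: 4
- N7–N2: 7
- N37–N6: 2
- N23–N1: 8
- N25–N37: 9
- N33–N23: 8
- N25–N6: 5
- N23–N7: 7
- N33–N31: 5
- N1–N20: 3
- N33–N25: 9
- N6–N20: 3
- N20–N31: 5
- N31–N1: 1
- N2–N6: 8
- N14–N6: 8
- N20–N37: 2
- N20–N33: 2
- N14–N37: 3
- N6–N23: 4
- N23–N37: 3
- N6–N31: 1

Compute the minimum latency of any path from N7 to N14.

Settle nodes by increasing distance from N7:
N7: 0
N31: 2  (via N7)
N1: 3  (via N31)
N6: 3  (via N31)
N37: 5  (via N6)
N20: 6  (via N1)
N2: 7  (via N7)
N23: 7  (via N7)
N33: 7  (via N31)
N25: 8  (via N6)
N14: 8  (via N37)
Shortest route: N7 → N31 → N6 → N37 → N14 = 8 ms.

8 ms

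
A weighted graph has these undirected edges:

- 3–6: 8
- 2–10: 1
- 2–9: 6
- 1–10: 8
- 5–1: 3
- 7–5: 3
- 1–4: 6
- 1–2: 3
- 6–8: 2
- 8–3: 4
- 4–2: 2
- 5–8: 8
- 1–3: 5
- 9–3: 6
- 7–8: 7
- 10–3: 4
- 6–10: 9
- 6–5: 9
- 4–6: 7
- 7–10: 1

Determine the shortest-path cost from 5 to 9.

11

Candidate routes:
5 - 7 - 10 - 3 - 9: 3+1+4+6 = 14
5 - 1 - 2 - 9: 3+3+6 = 12
5 - 7 - 10 - 2 - 9: 3+1+1+6 = 11
The minimum is 11 via 5 - 7 - 10 - 2 - 9.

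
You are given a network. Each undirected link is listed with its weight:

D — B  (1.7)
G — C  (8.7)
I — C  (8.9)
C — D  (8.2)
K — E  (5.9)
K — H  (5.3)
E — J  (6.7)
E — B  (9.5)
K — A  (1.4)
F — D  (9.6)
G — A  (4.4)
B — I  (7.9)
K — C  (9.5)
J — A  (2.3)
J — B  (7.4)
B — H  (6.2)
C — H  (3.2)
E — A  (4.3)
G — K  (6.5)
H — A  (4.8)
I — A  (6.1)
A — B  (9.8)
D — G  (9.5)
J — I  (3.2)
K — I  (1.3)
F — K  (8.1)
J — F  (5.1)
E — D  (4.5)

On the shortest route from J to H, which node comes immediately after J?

A

Enumerating some paths:
J → A → K → H: 2.3+1.4+5.3 = 9
J → A → H: 2.3+4.8 = 7.1
Cheapest is J → A → H at 7.1.
So from J the first move is to A.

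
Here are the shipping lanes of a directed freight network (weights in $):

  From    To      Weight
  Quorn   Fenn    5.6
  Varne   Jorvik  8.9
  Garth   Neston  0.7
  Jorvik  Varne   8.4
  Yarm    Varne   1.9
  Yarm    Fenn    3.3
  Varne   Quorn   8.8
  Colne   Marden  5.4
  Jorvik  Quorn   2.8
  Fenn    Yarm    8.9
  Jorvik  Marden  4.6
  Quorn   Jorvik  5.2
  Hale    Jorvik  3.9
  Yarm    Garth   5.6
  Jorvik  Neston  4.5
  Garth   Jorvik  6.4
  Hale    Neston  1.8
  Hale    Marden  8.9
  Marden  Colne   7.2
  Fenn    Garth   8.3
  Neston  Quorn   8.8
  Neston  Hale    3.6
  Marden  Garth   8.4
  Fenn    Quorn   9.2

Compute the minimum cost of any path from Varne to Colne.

Candidate routes:
Varne → Quorn → Jorvik → Neston → Hale → Marden → Colne: 8.8+5.2+4.5+3.6+8.9+7.2 = 38.2
Varne → Quorn → Jorvik → Marden → Colne: 8.8+5.2+4.6+7.2 = 25.8
Varne → Jorvik → Marden → Colne: 8.9+4.6+7.2 = 20.7
Varne → Jorvik → Neston → Hale → Marden → Colne: 8.9+4.5+3.6+8.9+7.2 = 33.1
The minimum is $20.7 via Varne → Jorvik → Marden → Colne.

$20.7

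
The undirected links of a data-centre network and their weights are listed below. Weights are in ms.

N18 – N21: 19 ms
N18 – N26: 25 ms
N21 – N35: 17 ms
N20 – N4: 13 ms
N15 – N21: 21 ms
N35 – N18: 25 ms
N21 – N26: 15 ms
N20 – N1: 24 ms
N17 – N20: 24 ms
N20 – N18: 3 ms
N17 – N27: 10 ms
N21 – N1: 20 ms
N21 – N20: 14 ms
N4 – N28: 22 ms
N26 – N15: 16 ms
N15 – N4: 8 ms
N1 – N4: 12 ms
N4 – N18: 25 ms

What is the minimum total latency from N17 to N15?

45 ms

Candidate routes:
N17 - N20 - N18 - N4 - N15: 24+3+25+8 = 60
N17 - N20 - N21 - N15: 24+14+21 = 59
N17 - N20 - N4 - N15: 24+13+8 = 45
The minimum is 45 ms via N17 - N20 - N4 - N15.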